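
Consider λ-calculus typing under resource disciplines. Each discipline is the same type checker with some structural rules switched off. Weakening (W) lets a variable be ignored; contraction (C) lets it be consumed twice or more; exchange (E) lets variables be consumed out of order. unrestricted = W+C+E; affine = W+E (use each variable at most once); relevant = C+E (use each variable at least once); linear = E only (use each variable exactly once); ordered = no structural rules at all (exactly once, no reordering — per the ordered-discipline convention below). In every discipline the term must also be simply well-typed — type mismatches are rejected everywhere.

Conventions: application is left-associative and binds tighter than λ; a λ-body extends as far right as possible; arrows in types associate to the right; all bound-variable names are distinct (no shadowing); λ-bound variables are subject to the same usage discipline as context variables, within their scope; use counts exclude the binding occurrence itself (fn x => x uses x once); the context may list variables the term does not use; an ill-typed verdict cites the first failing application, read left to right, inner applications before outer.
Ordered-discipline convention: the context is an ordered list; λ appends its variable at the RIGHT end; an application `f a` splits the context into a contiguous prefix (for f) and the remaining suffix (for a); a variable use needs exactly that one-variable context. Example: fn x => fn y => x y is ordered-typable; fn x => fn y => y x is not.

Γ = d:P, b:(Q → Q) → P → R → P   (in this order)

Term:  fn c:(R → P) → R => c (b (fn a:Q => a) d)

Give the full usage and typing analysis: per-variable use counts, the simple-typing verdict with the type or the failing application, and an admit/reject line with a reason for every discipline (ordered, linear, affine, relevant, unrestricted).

variable uses: d: 1×, b: 1×, c [bound]: 1×, a [bound]: 1×
uses in reading order: c, b, a, d
typing: well-typed — term : ((R → P) → R) → R
ordered: ✗, needs exchange: uses follow c, b, a, d
linear: ✓, exactly-once usage across d, b, c, a
affine: ✓, none of d, b, c, a used more than once
relevant: ✓, none of d, b, c, a goes unused
unrestricted: ✓, type-checks (((R → P) → R) → R) and nothing is barred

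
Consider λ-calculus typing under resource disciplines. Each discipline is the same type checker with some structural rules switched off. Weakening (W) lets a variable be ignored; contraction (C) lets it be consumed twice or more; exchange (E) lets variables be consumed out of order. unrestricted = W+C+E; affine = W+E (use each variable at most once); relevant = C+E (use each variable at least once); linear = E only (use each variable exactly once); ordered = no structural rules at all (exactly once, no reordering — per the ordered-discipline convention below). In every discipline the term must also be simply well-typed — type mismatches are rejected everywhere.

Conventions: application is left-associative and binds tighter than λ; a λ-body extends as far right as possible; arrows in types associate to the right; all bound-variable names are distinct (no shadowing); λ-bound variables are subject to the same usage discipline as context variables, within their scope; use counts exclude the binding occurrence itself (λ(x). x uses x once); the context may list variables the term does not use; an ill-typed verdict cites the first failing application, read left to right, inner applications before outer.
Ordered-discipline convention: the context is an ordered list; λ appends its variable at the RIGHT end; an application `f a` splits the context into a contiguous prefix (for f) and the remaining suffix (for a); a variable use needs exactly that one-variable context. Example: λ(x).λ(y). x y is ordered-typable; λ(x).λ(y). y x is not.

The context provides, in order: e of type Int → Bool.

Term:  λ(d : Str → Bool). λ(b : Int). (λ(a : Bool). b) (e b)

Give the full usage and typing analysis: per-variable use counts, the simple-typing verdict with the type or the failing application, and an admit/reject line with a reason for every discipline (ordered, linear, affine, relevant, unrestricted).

use counts: e ×1, d (bound) ×0, b (bound) ×2, a (bound) ×0
left-to-right use order: b, e, b
typing: ✓ — (Str → Bool) → Int → Int
ordered: ✗ — needs contraction — b ×2; unused: d, a — weakening required
linear: ✗ — needs contraction — b ×2; unused: d, a — weakening required
affine: ✗ — needs contraction — b ×2
relevant: ✗ — unused: d, a — weakening required
unrestricted: ✓ — typability at (Str → Bool) → Int → Int is all that's needed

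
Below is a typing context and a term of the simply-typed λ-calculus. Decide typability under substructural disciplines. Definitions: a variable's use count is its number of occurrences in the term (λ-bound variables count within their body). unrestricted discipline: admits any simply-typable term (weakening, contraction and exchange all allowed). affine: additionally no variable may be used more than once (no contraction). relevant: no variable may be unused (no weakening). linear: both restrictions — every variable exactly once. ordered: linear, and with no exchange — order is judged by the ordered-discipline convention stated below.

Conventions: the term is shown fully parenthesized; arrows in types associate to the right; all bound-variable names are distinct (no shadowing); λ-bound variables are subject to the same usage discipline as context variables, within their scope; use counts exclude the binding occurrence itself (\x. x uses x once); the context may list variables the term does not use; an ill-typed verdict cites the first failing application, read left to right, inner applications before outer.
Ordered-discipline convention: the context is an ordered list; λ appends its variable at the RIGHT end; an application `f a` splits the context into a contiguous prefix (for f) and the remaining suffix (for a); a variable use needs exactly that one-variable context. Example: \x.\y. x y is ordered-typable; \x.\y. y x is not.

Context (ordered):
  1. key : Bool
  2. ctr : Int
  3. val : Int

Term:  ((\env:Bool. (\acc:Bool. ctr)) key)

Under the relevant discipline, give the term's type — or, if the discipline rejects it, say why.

not well-typed under relevant — val, env, acc left unused
usage: key ×1, ctr ×1, val ×0, env [bound] ×0, acc [bound] ×0
left-to-right use order: ctr, key
typing: well-typed — term : Bool → Int
across the five disciplines: ordered ✗; linear ✗; affine ✓; relevant ✗; unrestricted ✓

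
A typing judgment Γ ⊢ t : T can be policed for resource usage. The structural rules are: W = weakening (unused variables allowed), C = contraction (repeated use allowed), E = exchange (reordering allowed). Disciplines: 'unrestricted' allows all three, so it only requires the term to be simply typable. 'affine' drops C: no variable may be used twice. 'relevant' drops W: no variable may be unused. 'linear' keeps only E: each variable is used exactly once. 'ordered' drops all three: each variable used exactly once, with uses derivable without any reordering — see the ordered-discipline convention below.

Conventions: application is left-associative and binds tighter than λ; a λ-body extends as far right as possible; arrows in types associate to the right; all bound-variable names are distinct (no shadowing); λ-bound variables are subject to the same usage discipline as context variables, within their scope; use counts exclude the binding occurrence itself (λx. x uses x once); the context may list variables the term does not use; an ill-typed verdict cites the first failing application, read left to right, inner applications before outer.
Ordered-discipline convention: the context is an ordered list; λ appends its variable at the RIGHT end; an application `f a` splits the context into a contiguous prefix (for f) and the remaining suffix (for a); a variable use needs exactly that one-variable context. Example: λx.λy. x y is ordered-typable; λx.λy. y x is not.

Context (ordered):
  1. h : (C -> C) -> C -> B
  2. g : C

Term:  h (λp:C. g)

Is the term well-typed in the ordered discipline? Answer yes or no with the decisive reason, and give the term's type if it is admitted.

no — p never used (weakening)
variable uses: h: 1; g: 1; p (bound): 0
order of uses: h, g
typing: well-typed at C -> B
summary: ordered ✗ · linear ✗ · affine ✓ · relevant ✗ · unrestricted ✓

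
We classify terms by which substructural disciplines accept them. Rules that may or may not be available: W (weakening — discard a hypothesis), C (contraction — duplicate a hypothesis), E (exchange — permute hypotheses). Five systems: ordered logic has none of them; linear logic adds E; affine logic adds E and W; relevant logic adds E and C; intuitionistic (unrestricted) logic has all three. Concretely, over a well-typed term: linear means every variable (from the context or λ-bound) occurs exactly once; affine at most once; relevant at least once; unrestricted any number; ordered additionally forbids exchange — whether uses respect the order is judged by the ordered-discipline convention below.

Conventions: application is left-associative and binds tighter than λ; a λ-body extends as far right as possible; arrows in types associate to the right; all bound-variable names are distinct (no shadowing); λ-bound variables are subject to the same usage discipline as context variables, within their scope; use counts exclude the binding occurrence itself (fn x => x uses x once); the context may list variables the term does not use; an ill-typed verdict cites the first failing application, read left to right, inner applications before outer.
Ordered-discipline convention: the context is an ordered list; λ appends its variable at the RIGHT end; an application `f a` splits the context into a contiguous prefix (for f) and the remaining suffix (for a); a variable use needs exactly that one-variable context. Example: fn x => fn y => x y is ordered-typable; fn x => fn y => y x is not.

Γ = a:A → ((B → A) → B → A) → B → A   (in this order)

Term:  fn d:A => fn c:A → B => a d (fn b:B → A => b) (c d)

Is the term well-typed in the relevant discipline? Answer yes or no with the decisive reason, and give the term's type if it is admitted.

yes — at least one use each (a, d, c, b); term : A → (A → B) → A
variable uses: a=1, d (λ-bound)=2, c (λ-bound)=1, b (λ-bound)=1
left-to-right use order: a, d, b, c, d
typing: well-typed at A → (A → B) → A
per-discipline verdicts: ordered ✗ · linear ✗ · affine ✗ · relevant ✓ · unrestricted ✓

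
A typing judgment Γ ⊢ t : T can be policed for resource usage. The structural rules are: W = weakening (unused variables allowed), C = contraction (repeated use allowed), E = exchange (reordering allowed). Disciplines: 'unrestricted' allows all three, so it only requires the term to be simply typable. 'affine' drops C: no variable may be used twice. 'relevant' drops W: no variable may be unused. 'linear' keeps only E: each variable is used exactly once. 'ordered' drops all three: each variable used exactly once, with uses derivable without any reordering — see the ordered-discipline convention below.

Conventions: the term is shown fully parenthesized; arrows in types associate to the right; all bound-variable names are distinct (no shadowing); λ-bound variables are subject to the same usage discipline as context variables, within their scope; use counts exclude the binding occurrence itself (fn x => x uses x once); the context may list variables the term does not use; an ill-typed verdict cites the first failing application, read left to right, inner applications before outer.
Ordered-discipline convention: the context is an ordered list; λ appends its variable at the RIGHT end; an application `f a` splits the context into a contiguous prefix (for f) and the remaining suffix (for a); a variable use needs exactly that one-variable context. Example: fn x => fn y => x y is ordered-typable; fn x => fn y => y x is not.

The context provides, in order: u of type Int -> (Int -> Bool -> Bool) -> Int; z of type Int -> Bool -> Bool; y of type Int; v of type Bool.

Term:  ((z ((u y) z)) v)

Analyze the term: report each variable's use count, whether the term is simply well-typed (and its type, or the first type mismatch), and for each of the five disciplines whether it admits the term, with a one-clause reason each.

variable uses: u=1, z=2, y=1, v=1
left-to-right use order: z, u, y, z, v
typing: well-typed at Bool
ordered: ✗, needs contraction — z ×2
linear: ✗, needs contraction — z ×2
affine: ✗, needs contraction — z ×2
relevant: ✓, none of u, z, y, v goes unused
unrestricted: ✓, type-checks (Bool) and nothing is barred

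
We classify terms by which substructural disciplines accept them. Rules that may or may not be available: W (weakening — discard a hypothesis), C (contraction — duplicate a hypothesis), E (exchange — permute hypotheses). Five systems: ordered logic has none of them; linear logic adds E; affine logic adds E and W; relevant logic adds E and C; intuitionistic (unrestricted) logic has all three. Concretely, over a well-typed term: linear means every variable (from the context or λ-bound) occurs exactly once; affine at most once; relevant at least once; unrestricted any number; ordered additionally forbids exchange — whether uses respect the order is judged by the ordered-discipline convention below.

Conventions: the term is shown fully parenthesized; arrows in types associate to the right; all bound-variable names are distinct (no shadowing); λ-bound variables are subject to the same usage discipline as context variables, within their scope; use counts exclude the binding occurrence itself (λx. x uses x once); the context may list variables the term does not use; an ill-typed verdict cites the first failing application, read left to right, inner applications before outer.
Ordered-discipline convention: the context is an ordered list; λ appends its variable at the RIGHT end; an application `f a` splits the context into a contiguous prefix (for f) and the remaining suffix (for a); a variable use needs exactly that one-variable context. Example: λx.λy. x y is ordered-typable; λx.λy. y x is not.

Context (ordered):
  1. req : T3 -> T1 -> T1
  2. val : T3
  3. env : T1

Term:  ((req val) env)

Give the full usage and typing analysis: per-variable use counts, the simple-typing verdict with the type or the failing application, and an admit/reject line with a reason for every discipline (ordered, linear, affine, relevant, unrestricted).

usage: req ×1, val ×1, env ×1
order of uses: req, val, env
typing: well-typed at T1
ordered: ✓, single-use (req, val, env), ordered derivation ok
linear: ✓, req, val, env: one use apiece
affine: ✓, at most one use each (req, val, env)
relevant: ✓, none of req, val, env goes unused
unrestricted: ✓, type-checks (T1) and nothing is barred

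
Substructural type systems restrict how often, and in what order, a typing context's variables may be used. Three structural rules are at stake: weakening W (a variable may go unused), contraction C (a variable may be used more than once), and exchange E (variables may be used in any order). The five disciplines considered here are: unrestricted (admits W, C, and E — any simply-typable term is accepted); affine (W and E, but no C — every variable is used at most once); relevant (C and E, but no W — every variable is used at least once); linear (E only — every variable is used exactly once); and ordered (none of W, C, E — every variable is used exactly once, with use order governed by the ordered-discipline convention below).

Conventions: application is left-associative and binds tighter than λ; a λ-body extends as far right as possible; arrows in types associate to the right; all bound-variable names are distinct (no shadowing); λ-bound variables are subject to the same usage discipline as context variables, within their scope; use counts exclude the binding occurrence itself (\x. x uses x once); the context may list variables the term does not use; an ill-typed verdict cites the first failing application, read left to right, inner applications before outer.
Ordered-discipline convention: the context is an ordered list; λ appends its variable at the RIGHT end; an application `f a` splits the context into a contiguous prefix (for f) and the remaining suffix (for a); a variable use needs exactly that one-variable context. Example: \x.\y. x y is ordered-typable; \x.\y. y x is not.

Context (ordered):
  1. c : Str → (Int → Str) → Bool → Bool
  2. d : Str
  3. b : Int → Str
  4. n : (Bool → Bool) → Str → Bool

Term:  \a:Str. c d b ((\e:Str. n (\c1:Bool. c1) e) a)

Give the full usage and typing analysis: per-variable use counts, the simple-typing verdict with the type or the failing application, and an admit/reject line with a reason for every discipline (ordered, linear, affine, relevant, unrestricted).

usage: c=1; d=1; b=1; n=1; a (λ-bound)=1; e (λ-bound)=1; c1 (λ-bound)=1
uses in reading order: c, d, b, n, c1, e, a
typing: well-typed at Str → Bool
ordered: ✓ — c, d, b, n, a, e, c1: once each, no exchange needed
linear: ✓ — single use per variable (c, d, b, n, a, e, c1)
affine: ✓ — c, d, b, n, a, e, c1: no repeats, contraction unneeded
relevant: ✓ — every one of c, d, b, n, a, e, c1 appears
unrestricted: ✓ — typability at Str → Bool is all that's needed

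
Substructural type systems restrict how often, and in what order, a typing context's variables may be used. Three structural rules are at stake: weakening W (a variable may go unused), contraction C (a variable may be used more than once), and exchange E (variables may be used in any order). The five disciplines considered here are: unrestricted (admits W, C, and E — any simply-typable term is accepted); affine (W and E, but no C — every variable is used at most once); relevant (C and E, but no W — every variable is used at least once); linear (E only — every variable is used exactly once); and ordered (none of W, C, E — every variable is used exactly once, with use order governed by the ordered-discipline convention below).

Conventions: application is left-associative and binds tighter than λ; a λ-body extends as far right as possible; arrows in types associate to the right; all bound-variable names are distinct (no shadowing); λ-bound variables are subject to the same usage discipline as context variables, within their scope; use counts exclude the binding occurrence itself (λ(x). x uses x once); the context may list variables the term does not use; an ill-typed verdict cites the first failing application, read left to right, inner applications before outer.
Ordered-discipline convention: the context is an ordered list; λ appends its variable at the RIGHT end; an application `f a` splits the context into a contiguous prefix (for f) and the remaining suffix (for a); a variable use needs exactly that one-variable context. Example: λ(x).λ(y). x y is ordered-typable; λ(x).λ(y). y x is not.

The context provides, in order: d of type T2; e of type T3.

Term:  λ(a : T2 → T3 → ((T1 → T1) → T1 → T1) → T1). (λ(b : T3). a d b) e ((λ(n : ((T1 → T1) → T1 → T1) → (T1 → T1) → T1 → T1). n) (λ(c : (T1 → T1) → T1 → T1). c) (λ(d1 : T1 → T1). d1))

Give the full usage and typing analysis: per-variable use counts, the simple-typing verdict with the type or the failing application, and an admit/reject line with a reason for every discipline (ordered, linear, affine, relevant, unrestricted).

use counts: d: 1; e: 1; a [bound]: 1; b [bound]: 1; n [bound]: 1; c [bound]: 1; d1 [bound]: 1
order of uses: a, d, b, e, n, c, d1
typing: ✓ — (T2 → T3 → ((T1 → T1) → T1 → T1) → T1) → T1
ordered ✗ (use order a, d, b, e, n, c, d1 needs exchange)
linear ✓ (each of d, e, a, b, n, c, d1 used exactly once)
affine ✓ (d, e, a, b, n, c, d1: no repeats, contraction unneeded)
relevant ✓ (every one of d, e, a, b, n, c, d1 appears)
unrestricted ✓ (typability at (T2 → T3 → ((T1 → T1) → T1 → T1) → T1) → T1 is all that's needed)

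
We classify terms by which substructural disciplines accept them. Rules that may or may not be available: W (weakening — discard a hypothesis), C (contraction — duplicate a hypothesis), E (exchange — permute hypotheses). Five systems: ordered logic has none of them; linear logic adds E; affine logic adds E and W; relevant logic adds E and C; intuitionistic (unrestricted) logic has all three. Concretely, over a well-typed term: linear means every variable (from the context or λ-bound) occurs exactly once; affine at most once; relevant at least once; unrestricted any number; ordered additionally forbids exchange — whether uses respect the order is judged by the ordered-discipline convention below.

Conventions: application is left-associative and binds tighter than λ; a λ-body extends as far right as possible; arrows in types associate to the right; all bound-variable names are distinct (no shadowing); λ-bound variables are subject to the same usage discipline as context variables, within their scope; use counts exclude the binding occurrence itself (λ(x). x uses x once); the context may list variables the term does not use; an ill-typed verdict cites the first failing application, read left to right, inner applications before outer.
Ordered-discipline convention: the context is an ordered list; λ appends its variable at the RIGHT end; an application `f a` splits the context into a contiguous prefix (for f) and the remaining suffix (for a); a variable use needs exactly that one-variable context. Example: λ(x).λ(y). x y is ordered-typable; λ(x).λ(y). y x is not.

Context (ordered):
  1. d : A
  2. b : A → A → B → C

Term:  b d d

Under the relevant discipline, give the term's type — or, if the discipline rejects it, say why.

term : B → C
counts: d: 2, b: 1
left-to-right use order: b, d, d
typing: well-typed at B → C
summary: ordered ✗ · linear ✗ · affine ✗ · relevant ✓ · unrestricted ✓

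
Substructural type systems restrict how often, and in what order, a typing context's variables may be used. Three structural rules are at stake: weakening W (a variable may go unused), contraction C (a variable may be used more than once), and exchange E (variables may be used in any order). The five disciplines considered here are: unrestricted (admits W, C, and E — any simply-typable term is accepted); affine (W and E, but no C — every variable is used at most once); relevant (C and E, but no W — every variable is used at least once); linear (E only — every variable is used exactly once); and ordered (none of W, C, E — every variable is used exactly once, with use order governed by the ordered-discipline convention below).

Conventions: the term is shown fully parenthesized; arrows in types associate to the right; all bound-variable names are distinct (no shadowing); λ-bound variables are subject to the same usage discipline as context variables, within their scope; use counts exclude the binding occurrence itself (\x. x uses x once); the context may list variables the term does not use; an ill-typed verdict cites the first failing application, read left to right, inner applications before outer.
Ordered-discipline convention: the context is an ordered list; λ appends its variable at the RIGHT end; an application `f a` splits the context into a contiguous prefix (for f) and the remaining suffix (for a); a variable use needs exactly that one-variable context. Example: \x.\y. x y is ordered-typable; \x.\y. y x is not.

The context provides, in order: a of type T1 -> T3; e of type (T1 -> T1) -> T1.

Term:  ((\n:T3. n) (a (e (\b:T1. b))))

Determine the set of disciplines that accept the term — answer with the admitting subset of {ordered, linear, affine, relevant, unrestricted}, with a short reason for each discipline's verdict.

admitted in: ordered, linear, affine, relevant, unrestricted
variable uses: a: 1, e: 1, n (λ-bound): 1, b (λ-bound): 1
use order (left to right): n, a, e, b
typing: ✓ — T3
ordered: ✓, single-use (a, e, n, b), ordered derivation ok
linear: ✓, single use per variable (a, e, n, b)
affine: ✓, at most one use each (a, e, n, b)
relevant: ✓, every one of a, e, n, b appears
unrestricted: ✓, well-typed at T3; no restrictions here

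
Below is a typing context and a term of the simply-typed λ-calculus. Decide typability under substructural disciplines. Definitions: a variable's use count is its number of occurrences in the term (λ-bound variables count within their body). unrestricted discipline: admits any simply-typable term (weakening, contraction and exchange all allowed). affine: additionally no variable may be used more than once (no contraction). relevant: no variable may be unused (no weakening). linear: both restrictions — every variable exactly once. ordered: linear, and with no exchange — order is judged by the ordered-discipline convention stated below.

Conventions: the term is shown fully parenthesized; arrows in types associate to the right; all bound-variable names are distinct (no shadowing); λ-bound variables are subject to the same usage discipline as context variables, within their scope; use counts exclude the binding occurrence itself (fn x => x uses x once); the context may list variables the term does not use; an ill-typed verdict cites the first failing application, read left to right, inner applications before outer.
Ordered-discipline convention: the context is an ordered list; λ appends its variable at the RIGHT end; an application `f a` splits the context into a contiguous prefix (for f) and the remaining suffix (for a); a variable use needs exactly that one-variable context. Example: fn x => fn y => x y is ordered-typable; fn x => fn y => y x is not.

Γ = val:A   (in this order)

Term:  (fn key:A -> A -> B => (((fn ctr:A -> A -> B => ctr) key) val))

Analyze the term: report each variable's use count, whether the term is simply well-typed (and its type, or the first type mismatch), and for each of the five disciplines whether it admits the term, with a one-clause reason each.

variable uses: val: 1×, key (λ-bound): 1×, ctr (λ-bound): 1×
left-to-right use order: ctr, key, val
typing: well-typed at (A -> A -> B) -> A -> B
ordered: ✗, use order ctr, key, val needs exchange
linear: ✓, exactly-once usage across val, key, ctr
affine: ✓, val, key, ctr: no repeats, contraction unneeded
relevant: ✓, none of val, key, ctr goes unused
unrestricted: ✓, type-checks ((A -> A -> B) -> A -> B) and nothing is barred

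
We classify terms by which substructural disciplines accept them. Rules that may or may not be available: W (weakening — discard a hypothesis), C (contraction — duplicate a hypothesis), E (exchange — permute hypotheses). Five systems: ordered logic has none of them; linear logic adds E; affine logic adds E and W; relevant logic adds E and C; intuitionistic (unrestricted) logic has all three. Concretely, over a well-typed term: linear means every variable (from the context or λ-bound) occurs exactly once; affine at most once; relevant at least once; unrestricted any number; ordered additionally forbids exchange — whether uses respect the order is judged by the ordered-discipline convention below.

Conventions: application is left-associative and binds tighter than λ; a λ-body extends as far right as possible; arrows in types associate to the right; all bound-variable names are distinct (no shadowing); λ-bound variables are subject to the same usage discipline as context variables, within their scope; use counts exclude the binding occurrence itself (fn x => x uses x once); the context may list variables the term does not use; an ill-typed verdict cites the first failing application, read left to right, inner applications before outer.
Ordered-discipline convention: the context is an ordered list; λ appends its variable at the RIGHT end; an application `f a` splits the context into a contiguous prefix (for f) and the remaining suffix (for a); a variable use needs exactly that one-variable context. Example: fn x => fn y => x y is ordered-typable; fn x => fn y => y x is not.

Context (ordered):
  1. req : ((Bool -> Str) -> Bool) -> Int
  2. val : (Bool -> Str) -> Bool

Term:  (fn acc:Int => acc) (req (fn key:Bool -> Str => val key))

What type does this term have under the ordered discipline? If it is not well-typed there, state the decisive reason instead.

term : Int
variable uses: req: 1, val: 1, acc [bound]: 1, key [bound]: 1
uses in reading order: acc, req, val, key
typing: ✓ — Int
all disciplines: ordered ✓ | linear ✓ | affine ✓ | relevant ✓ | unrestricted ✓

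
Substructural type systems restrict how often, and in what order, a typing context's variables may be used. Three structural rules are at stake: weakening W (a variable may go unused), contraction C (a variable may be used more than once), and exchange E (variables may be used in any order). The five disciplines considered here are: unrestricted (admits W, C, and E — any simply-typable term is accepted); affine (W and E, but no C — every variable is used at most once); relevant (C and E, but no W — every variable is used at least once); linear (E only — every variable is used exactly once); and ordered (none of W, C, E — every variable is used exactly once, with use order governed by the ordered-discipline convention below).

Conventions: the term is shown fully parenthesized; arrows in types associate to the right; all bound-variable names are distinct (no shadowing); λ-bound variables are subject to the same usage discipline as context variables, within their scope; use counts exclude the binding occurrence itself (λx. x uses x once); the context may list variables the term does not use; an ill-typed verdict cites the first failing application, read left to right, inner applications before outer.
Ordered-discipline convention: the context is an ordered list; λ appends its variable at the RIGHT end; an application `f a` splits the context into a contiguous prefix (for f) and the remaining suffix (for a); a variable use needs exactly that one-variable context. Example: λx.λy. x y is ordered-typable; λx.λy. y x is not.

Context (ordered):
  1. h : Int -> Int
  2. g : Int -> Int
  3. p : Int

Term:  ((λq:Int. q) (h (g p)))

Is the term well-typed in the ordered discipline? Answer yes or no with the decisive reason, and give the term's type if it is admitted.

yes — single-use (h, g, p, q), ordered derivation ok; term : Int
counts: h: 1×; g: 1×; p: 1×; q (bound): 1×
order of uses: q, h, g, p
typing: the term checks, with type Int
all disciplines: ordered ✓ | linear ✓ | affine ✓ | relevant ✓ | unrestricted ✓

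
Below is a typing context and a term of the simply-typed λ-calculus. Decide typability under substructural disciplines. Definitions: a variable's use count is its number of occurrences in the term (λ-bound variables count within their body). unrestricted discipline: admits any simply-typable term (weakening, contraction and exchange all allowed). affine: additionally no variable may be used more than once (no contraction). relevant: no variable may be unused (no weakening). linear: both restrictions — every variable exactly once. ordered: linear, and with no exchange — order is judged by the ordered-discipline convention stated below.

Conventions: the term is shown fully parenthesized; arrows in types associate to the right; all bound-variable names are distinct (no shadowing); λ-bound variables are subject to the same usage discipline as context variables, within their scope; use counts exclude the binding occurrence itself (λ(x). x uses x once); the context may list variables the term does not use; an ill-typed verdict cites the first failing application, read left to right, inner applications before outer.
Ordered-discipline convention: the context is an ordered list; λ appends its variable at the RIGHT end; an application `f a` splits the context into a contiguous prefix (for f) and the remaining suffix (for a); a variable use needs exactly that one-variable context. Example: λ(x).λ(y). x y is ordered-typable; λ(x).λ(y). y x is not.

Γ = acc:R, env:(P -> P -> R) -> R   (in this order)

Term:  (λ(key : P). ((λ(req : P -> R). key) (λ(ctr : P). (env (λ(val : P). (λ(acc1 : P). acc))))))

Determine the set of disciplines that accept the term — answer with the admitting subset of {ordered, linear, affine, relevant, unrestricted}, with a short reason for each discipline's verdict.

admitted by: affine, unrestricted
usage: acc: 1×; env: 1×; key (bound): 1×; req (bound): 0×; ctr (bound): 0×; val (bound): 0×; acc1 (bound): 0×
uses in reading order: key, env, acc
typing: the term checks, with type P -> P
ordered ✗ (req, ctr, val, acc1 left unused)
linear ✗ (req, ctr, val, acc1 left unused)
affine ✓ (acc, env, key, req, ctr, val, acc1: no repeats, contraction unneeded)
relevant ✗ (req, ctr, val, acc1 left unused)
unrestricted ✓ (type-checks (P -> P) and nothing is barred)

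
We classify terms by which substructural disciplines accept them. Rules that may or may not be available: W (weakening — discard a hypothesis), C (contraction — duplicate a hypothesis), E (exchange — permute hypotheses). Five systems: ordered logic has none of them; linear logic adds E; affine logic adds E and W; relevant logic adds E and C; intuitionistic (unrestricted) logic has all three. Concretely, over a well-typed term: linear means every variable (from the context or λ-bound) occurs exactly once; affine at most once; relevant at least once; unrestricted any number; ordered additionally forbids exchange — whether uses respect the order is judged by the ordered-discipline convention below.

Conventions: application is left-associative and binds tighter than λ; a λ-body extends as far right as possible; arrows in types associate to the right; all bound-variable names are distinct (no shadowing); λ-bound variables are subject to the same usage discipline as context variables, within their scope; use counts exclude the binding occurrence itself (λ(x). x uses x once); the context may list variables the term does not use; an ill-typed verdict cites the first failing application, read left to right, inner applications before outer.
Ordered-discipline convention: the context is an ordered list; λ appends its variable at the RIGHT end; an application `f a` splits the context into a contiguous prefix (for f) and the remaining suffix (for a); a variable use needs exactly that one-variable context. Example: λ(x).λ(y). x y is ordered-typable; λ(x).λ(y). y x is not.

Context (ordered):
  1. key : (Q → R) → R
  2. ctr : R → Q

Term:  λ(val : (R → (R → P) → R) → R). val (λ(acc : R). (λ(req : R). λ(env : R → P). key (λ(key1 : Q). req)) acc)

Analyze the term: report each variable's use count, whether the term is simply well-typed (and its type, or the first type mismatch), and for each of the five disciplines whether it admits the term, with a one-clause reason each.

usage: key ×1; ctr ×0; val [bound] ×1; acc [bound] ×1; req [bound] ×1; env [bound] ×0; key1 [bound] ×0
use order (left to right): val, key, req, acc
typing: well-typed at ((R → (R → P) → R) → R) → R
ordered ✗ (ctr, env, key1 never used (weakening))
linear ✗ (ctr, env, key1 never used (weakening))
affine ✓ (none of key, ctr, val, acc, req, env, key1 used more than once)
relevant ✗ (ctr, env, key1 never used (weakening))
unrestricted ✓ (typability at ((R → (R → P) → R) → R) → R is all that's needed)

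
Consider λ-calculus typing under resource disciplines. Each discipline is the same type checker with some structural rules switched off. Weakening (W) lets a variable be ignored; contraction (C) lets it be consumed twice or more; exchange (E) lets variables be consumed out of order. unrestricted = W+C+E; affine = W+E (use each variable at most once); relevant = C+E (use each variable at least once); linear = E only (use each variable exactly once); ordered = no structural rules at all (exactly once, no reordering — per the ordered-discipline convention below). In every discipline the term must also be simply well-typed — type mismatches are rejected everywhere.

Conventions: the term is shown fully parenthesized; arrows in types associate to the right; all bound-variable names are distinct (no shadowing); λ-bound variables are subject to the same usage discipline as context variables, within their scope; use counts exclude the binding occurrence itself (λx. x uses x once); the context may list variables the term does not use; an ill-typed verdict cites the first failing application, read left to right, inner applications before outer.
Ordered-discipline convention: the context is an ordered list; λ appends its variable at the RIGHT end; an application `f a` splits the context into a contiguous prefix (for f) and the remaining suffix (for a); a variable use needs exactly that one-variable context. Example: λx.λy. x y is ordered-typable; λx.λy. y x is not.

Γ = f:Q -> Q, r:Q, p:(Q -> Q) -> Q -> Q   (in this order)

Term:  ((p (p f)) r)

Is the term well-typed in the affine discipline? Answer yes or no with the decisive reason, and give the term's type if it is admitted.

no — p ×2 used more than once (contraction)
use counts: f ×1; r ×1; p ×2
uses in reading order: p, p, f, r
typing: well-typed at Q
summary: ordered ✗; linear ✗; affine ✗; relevant ✓; unrestricted ✓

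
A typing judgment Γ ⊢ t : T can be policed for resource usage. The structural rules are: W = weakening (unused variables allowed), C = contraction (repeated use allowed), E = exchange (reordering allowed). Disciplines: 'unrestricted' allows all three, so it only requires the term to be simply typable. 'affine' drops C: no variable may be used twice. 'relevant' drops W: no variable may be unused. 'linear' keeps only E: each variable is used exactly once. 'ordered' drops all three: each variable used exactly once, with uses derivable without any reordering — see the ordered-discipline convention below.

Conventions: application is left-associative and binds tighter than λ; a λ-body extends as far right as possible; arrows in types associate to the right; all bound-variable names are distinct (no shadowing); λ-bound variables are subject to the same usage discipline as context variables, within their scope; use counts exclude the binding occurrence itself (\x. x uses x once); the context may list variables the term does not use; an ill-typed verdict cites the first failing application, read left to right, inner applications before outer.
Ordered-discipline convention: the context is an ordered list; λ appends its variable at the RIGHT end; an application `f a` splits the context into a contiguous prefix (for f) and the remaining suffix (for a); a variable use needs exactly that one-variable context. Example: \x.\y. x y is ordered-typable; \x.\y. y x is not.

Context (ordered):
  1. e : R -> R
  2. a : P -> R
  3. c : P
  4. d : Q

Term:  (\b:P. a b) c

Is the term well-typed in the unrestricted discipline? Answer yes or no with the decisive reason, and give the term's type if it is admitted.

yes — well-typed at R; no restrictions here; term : R
variable uses: e ×0, a ×1, c ×1, d ×0, b [bound] ×1
order of uses: a, b, c
typing: the term checks, with type R
all disciplines: ordered ✗, linear ✗, affine ✓, relevant ✗, unrestricted ✓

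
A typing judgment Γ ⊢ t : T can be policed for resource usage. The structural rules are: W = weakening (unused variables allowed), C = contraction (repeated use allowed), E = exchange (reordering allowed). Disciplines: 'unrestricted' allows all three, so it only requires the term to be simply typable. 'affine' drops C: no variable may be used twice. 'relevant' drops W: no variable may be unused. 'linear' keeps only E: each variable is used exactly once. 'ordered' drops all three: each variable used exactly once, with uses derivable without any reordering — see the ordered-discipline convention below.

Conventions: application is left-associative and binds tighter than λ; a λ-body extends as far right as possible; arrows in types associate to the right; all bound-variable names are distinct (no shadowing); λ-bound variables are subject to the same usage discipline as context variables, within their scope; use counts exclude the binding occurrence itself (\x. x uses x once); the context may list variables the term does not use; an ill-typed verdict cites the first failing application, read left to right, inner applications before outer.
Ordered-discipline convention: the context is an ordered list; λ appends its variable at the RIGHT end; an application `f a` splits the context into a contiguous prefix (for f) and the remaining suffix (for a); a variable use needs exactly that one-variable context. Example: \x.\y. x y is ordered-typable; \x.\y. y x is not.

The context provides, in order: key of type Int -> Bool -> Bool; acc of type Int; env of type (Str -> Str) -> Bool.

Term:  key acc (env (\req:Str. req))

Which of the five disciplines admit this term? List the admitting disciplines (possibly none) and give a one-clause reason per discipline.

admitted by: ordered, linear, affine, relevant, unrestricted
variable uses: key=1; acc=1; env=1; req (λ-bound)=1
left-to-right use order: key, acc, env, req
typing: well-typed at Bool
ordered: ✓, key, acc, env, req: once each, no exchange needed
linear: ✓, each of key, acc, env, req used exactly once
affine: ✓, none of key, acc, env, req used more than once
relevant: ✓, none of key, acc, env, req goes unused
unrestricted: ✓, well-typed at Bool; no restrictions here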